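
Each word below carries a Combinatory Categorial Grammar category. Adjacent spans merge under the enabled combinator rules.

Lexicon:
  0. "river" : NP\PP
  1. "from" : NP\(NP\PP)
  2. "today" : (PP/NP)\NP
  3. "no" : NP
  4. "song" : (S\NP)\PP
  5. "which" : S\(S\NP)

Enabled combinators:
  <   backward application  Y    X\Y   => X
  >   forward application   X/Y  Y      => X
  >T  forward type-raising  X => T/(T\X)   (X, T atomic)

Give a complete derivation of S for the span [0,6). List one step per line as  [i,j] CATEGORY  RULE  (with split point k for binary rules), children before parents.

[0,6] S   <
  [0,5] S\NP   <
    [0,4] PP   >
      [0,3] PP/NP   <
        [0,2] NP   <
          [0,1] "river" : NP\PP
          [1,2] "from" : NP\(NP\PP)
        [2,3] "today" : (PP/NP)\NP
      [3,4] "no" : NP
    [4,5] "song" : (S\NP)\PP
  [5,6] "which" : S\(S\NP)

[0,1] NP\PP  lex  "river"
[1,2] NP\(NP\PP)  lex  "from"
[0,2] NP  <  k=1
[2,3] (PP/NP)\NP  lex  "today"
[0,3] PP/NP  <  k=2
[3,4] NP  lex  "no"
[0,4] PP  >  k=3
[4,5] (S\NP)\PP  lex  "song"
[0,5] S\NP  <  k=4
[5,6] S\(S\NP)  lex  "which"
[0,6] S  <  k=5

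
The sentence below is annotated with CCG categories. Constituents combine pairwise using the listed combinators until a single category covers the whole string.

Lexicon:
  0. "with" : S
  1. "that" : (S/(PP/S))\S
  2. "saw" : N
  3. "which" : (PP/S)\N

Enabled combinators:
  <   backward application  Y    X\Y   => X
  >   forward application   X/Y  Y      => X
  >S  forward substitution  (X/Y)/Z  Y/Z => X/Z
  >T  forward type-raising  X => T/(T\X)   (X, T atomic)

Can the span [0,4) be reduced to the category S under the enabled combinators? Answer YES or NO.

[0,4] S   >
  [0,2] S/(PP/S)   <
    [0,1] "with" : S
    [1,2] "that" : (S/(PP/S))\S
  [2,4] PP/S   <
    [2,3] "saw" : N
    [3,4] "which" : (PP/S)\N

YES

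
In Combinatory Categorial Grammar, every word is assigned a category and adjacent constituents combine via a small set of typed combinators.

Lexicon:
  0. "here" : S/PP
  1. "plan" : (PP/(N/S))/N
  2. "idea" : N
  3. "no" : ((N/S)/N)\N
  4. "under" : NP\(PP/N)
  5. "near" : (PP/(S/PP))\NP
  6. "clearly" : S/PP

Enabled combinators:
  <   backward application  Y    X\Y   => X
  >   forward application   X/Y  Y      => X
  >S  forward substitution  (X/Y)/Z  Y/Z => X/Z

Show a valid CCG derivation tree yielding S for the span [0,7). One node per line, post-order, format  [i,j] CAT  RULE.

[0,7] S   >
  [0,1] "here" : S/PP
  [1,7] PP   >
    [1,6] PP/(S/PP)   <
      [1,5] NP   <
        [1,4] PP/N   >S
          [1,2] "plan" : (PP/(N/S))/N
          [2,4] (N/S)/N   <
            [2,3] "idea" : N
            [3,4] "no" : ((N/S)/N)\N
        [4,5] "under" : NP\(PP/N)
      [5,6] "near" : (PP/(S/PP))\NP
    [6,7] "clearly" : S/PP

[0,1] S/PP  lex  "here"
[1,2] (PP/(N/S))/N  lex  "plan"
[2,3] N  lex  "idea"
[3,4] ((N/S)/N)\N  lex  "no"
[2,4] (N/S)/N  <  k=3
[1,4] PP/N  >S  k=2
[4,5] NP\(PP/N)  lex  "under"
[1,5] NP  <  k=4
[5,6] (PP/(S/PP))\NP  lex  "near"
[1,6] PP/(S/PP)  <  k=5
[6,7] S/PP  lex  "clearly"
[1,7] PP  >  k=6
[0,7] S  >  k=1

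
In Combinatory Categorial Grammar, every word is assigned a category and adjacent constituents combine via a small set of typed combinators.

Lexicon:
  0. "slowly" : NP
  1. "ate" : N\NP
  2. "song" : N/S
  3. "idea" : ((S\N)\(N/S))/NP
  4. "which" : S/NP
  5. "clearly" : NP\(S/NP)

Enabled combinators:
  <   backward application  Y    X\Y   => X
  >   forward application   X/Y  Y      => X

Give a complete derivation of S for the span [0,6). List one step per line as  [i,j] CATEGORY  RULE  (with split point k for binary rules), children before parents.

[0,6] S   <
  [0,2] N   <
    [0,1] "slowly" : NP
    [1,2] "ate" : N\NP
  [2,6] S\N   <
    [2,3] "song" : N/S
    [3,6] (S\N)\(N/S)   >
      [3,4] "idea" : ((S\N)\(N/S))/NP
      [4,6] NP   <
        [4,5] "which" : S/NP
        [5,6] "clearly" : NP\(S/NP)

[0,1] NP  lex  "slowly"
[1,2] N\NP  lex  "ate"
[0,2] N  <  k=1
[2,3] N/S  lex  "song"
[3,4] ((S\N)\(N/S))/NP  lex  "idea"
[4,5] S/NP  lex  "which"
[5,6] NP\(S/NP)  lex  "clearly"
[4,6] NP  <  k=5
[3,6] (S\N)\(N/S)  >  k=4
[2,6] S\N  <  k=3
[0,6] S  <  k=2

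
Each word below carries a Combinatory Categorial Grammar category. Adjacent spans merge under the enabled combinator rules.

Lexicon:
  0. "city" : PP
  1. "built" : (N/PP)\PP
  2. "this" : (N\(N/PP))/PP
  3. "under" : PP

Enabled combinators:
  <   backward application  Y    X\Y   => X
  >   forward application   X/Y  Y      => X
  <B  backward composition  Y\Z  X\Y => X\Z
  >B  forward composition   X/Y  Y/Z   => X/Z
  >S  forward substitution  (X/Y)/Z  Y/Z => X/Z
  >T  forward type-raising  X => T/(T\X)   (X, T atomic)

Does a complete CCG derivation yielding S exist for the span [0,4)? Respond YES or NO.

PP (N/PP)\PP (N\(N/PP))/PP PP
CKY chart[0,4] = {N, N/(N\N), NP/(NP\N), PP/(PP\N), S/(S\N)}; S ∉ chart

NO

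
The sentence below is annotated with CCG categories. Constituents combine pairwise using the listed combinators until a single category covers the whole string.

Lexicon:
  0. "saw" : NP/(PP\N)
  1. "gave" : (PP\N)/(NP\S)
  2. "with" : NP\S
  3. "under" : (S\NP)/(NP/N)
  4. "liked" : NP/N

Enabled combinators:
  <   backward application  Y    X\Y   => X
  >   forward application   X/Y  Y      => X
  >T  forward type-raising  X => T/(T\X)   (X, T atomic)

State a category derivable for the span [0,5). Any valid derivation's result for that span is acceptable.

[0,5] S   <
  [0,3] NP   >
    [0,1] "saw" : NP/(PP\N)
    [1,3] PP\N   >
      [1,2] "gave" : (PP\N)/(NP\S)
      [2,3] "with" : NP\S
  [3,5] S\NP   >
    [3,4] "under" : (S\NP)/(NP/N)
    [4,5] "liked" : NP/N

S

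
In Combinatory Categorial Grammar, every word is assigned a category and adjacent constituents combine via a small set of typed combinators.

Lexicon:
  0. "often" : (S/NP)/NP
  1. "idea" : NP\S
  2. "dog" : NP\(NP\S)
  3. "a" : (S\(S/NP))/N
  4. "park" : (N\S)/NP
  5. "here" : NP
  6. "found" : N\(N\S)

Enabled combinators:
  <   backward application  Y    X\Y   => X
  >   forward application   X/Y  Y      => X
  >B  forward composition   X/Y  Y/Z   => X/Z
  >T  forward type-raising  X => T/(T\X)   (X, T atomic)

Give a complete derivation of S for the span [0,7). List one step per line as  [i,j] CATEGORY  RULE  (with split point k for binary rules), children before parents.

[0,7] S   <
  [0,3] S/NP   >
    [0,1] "often" : (S/NP)/NP
    [1,3] NP   <
      [1,2] "idea" : NP\S
      [2,3] "dog" : NP\(NP\S)
  [3,7] S\(S/NP)   >
    [3,4] "a" : (S\(S/NP))/N
    [4,7] N   <
      [4,6] N\S   >
        [4,5] "park" : (N\S)/NP
        [5,6] "here" : NP
      [6,7] "found" : N\(N\S)

[0,1] (S/NP)/NP  lex  "often"
[1,2] NP\S  lex  "idea"
[2,3] NP\(NP\S)  lex  "dog"
[1,3] NP  <  k=2
[0,3] S/NP  >  k=1
[3,4] (S\(S/NP))/N  lex  "a"
[4,5] (N\S)/NP  lex  "park"
[5,6] NP  lex  "here"
[4,6] N\S  >  k=5
[6,7] N\(N\S)  lex  "found"
[4,7] N  <  k=6
[3,7] S\(S/NP)  >  k=4
[0,7] S  <  k=3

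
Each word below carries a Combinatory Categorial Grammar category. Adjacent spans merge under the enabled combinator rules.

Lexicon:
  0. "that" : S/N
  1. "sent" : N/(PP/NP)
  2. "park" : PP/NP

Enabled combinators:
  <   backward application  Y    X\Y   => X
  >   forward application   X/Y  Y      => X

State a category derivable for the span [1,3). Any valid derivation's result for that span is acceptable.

[0,3] S   >
  [0,1] "that" : S/N
  [1,3] N   >
    [1,2] "sent" : N/(PP/NP)
    [2,3] "park" : PP/NP

N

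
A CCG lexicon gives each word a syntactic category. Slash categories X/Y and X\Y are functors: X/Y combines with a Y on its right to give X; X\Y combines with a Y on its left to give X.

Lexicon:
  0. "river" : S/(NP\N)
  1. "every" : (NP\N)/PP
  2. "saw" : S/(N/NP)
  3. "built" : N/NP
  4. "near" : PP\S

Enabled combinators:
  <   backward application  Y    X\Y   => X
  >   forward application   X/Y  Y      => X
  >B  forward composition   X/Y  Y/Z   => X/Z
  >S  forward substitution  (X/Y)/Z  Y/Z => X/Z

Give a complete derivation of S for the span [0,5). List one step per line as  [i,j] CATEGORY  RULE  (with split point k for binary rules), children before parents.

[0,5] S   >
  [0,1] "river" : S/(NP\N)
  [1,5] NP\N   >
    [1,2] "every" : (NP\N)/PP
    [2,5] PP   <
      [2,4] S   >
        [2,3] "saw" : S/(N/NP)
        [3,4] "built" : N/NP
      [4,5] "near" : PP\S

[0,1] S/(NP\N)  lex  "river"
[1,2] (NP\N)/PP  lex  "every"
[2,3] S/(N/NP)  lex  "saw"
[3,4] N/NP  lex  "built"
[2,4] S  >  k=3
[4,5] PP\S  lex  "near"
[2,5] PP  <  k=4
[1,5] NP\N  >  k=2
[0,5] S  >  k=1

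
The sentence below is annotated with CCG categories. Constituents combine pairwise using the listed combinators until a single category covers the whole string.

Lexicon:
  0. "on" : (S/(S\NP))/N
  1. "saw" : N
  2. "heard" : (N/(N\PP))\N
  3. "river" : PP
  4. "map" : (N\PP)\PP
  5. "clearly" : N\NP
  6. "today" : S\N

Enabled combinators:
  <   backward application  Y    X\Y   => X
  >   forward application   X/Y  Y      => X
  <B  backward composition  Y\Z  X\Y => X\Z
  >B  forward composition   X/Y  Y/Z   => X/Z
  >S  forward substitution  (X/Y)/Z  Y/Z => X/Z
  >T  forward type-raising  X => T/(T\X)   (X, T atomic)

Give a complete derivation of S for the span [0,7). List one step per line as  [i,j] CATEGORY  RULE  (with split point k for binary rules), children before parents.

[0,7] S   >
  [0,5] S/(S\NP)   >
    [0,1] "on" : (S/(S\NP))/N
    [1,5] N   >
      [1,3] N/(N\PP)   <
        [1,2] "saw" : N
        [2,3] "heard" : (N/(N\PP))\N
      [3,5] N\PP   <
        [3,4] "river" : PP
        [4,5] "map" : (N\PP)\PP
  [5,7] S\NP   <B
    [5,6] "clearly" : N\NP
    [6,7] "today" : S\N

[0,1] (S/(S\NP))/N  lex  "on"
[1,2] N  lex  "saw"
[2,3] (N/(N\PP))\N  lex  "heard"
[1,3] N/(N\PP)  <  k=2
[3,4] PP  lex  "river"
[4,5] (N\PP)\PP  lex  "map"
[3,5] N\PP  <  k=4
[1,5] N  >  k=3
[0,5] S/(S\NP)  >  k=1
[5,6] N\NP  lex  "clearly"
[6,7] S\N  lex  "today"
[5,7] S\NP  <B  k=6
[0,7] S  >  k=5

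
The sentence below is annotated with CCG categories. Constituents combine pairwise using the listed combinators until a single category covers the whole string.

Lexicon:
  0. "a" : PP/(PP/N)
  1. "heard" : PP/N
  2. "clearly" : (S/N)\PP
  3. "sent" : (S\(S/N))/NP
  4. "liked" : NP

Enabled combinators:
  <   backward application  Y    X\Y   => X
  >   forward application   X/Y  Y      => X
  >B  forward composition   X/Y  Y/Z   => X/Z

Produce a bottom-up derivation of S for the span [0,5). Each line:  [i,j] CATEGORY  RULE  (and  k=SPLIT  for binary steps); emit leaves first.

[0,1] PP/(PP/N)  lex  "a"
[1,2] PP/N  lex  "heard"
[0,2] PP  >  k=1
[2,3] (S/N)\PP  lex  "clearly"
[0,3] S/N  <  k=2
[3,4] (S\(S/N))/NP  lex  "sent"
[4,5] NP  lex  "liked"
[3,5] S\(S/N)  >  k=4
[0,5] S  <  k=3

[0,5] S   <
  [0,3] S/N   <
    [0,2] PP   >
      [0,1] "a" : PP/(PP/N)
      [1,2] "heard" : PP/N
    [2,3] "clearly" : (S/N)\PP
  [3,5] S\(S/N)   >
    [3,4] "sent" : (S\(S/N))/NP
    [4,5] "liked" : NP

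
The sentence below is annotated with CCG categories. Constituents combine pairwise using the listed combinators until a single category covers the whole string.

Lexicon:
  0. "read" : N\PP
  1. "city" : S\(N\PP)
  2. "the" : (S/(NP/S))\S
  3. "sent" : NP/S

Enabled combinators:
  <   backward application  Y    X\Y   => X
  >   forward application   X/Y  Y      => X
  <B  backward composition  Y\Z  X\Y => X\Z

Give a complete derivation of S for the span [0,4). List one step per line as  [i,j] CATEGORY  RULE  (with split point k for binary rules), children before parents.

[0,1] N\PP  lex  "read"
[1,2] S\(N\PP)  lex  "city"
[0,2] S  <  k=1
[2,3] (S/(NP/S))\S  lex  "the"
[0,3] S/(NP/S)  <  k=2
[3,4] NP/S  lex  "sent"
[0,4] S  >  k=3

[0,4] S   >
  [0,3] S/(NP/S)   <
    [0,2] S   <
      [0,1] "read" : N\PP
      [1,2] "city" : S\(N\PP)
    [2,3] "the" : (S/(NP/S))\S
  [3,4] "sent" : NP/S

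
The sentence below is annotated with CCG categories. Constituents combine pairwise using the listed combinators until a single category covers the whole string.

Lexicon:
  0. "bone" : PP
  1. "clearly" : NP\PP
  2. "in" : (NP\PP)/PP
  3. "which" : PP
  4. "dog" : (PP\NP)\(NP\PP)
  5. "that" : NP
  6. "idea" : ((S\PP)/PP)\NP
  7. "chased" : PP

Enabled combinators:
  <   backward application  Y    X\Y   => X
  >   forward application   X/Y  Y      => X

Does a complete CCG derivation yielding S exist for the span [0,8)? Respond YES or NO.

[0,8] S   <
  [0,5] PP   <
    [0,2] NP   <
      [0,1] "bone" : PP
      [1,2] "clearly" : NP\PP
    [2,5] PP\NP   <
      [2,4] NP\PP   >
        [2,3] "in" : (NP\PP)/PP
        [3,4] "which" : PP
      [4,5] "dog" : (PP\NP)\(NP\PP)
  [5,8] S\PP   >
    [5,7] (S\PP)/PP   <
      [5,6] "that" : NP
      [6,7] "idea" : ((S\PP)/PP)\NP
    [7,8] "chased" : PP

YES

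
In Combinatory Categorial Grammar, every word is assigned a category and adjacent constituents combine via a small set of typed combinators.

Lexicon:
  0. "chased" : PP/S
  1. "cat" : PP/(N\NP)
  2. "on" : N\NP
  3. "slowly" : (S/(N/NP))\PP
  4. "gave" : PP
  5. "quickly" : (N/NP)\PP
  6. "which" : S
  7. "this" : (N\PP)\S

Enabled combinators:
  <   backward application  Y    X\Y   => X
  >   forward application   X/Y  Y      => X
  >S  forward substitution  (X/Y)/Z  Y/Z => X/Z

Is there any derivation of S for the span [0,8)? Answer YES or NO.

NO

PP/S PP/(N\NP) N\NP (S/(N/NP))\PP PP (N/NP)\PP S (N\PP)\S
CKY chart[0,8] = {N}; S ∉ chart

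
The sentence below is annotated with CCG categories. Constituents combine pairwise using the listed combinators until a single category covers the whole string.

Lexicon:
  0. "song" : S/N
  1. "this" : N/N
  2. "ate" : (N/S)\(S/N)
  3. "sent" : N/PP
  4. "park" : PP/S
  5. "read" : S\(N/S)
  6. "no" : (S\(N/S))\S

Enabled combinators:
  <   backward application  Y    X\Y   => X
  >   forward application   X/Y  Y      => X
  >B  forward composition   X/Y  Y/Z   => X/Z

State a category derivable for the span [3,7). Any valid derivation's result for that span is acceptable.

S\(N/S)

[0,7] S   <
  [0,3] N/S   <
    [0,2] S/N   >B
      [0,1] "song" : S/N
      [1,2] "this" : N/N
    [2,3] "ate" : (N/S)\(S/N)
  [3,7] S\(N/S)   <
    [3,6] S   <
      [3,5] N/S   >B
        [3,4] "sent" : N/PP
        [4,5] "park" : PP/S
      [5,6] "read" : S\(N/S)
    [6,7] "no" : (S\(N/S))\S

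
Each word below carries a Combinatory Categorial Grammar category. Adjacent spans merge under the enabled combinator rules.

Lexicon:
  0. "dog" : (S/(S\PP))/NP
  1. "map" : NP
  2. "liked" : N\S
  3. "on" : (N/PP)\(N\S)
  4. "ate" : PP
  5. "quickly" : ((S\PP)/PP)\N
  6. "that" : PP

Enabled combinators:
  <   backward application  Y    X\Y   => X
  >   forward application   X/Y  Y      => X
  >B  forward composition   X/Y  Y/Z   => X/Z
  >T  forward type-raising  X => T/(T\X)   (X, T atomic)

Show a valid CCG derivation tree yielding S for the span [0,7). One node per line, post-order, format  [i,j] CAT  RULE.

[0,1] (S/(S\PP))/NP  lex  "dog"
[1,2] NP  lex  "map"
[0,2] S/(S\PP)  >  k=1
[2,3] N\S  lex  "liked"
[3,4] (N/PP)\(N\S)  lex  "on"
[2,4] N/PP  <  k=3
[4,5] PP  lex  "ate"
[2,5] N  >  k=4
[5,6] ((S\PP)/PP)\N  lex  "quickly"
[2,6] (S\PP)/PP  <  k=5
[6,7] PP  lex  "that"
[2,7] S\PP  >  k=6
[0,7] S  >  k=2

[0,7] S   >
  [0,2] S/(S\PP)   >
    [0,1] "dog" : (S/(S\PP))/NP
    [1,2] "map" : NP
  [2,7] S\PP   >
    [2,6] (S\PP)/PP   <
      [2,5] N   >
        [2,4] N/PP   <
          [2,3] "liked" : N\S
          [3,4] "on" : (N/PP)\(N\S)
        [4,5] "ate" : PP
      [5,6] "quickly" : ((S\PP)/PP)\N
    [6,7] "that" : PP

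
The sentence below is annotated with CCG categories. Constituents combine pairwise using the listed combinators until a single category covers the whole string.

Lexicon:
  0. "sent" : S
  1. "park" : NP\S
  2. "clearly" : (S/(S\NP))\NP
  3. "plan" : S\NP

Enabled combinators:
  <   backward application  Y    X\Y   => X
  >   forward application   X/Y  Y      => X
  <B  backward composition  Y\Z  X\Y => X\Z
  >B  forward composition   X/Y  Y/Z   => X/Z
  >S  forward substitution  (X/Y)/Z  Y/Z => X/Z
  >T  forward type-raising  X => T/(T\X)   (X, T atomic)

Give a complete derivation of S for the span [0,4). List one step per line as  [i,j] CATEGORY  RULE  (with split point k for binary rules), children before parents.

[0,4] S   >
  [0,3] S/(S\NP)   <
    [0,2] NP   <
      [0,1] "sent" : S
      [1,2] "park" : NP\S
    [2,3] "clearly" : (S/(S\NP))\NP
  [3,4] "plan" : S\NP

[0,1] S  lex  "sent"
[1,2] NP\S  lex  "park"
[0,2] NP  <  k=1
[2,3] (S/(S\NP))\NP  lex  "clearly"
[0,3] S/(S\NP)  <  k=2
[3,4] S\NP  lex  "plan"
[0,4] S  >  k=3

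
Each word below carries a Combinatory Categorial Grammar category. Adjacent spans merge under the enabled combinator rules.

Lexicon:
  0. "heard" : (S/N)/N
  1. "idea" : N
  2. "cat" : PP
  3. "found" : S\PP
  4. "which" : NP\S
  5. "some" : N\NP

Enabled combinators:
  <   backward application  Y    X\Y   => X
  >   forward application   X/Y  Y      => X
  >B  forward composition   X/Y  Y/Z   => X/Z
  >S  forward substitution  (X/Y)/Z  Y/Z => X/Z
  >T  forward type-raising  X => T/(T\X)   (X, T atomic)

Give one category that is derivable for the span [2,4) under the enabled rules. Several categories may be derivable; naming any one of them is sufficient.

[0,6] S   >
  [0,2] S/N   >
    [0,1] "heard" : (S/N)/N
    [1,2] "idea" : N
  [2,6] N   <
    [2,5] NP   <
      [2,4] S   <
        [2,3] "cat" : PP
        [3,4] "found" : S\PP
      [4,5] "which" : NP\S
    [5,6] "some" : N\NP

S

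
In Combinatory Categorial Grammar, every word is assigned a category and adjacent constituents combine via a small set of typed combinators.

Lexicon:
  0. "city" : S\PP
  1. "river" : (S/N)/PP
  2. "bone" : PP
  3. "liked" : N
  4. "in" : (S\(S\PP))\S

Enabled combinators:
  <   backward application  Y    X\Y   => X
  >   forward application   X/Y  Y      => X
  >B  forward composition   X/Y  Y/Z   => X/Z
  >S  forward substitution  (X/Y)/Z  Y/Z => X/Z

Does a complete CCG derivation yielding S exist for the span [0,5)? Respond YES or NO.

YES

[0,5] S   <
  [0,1] "city" : S\PP
  [1,5] S\(S\PP)   <
    [1,4] S   >
      [1,3] S/N   >
        [1,2] "river" : (S/N)/PP
        [2,3] "bone" : PP
      [3,4] "liked" : N
    [4,5] "in" : (S\(S\PP))\S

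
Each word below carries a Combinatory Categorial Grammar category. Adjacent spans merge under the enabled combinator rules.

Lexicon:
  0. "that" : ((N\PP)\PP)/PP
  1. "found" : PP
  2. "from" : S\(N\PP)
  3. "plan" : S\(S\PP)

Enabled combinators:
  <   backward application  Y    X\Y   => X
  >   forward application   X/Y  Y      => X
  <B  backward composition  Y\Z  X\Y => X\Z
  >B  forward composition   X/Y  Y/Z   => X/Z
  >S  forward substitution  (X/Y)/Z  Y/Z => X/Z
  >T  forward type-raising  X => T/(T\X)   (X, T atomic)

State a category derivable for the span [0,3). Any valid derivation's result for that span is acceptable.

[0,4] S   <
  [0,3] S\PP   <B
    [0,2] (N\PP)\PP   >
      [0,1] "that" : ((N\PP)\PP)/PP
      [1,2] "found" : PP
    [2,3] "from" : S\(N\PP)
  [3,4] "plan" : S\(S\PP)

S\PP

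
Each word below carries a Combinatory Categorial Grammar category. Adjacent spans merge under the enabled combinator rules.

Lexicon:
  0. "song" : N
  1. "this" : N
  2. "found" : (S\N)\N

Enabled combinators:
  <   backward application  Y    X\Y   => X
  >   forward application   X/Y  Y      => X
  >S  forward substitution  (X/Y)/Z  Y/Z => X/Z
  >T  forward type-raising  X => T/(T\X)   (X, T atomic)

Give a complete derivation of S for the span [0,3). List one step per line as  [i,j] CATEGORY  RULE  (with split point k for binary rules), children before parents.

[0,1] N  lex  "song"
[1,2] N  lex  "this"
[2,3] (S\N)\N  lex  "found"
[1,3] S\N  <  k=2
[0,3] S  <  k=1

[0,3] S   <
  [0,1] "song" : N
  [1,3] S\N   <
    [1,2] "this" : N
    [2,3] "found" : (S\N)\N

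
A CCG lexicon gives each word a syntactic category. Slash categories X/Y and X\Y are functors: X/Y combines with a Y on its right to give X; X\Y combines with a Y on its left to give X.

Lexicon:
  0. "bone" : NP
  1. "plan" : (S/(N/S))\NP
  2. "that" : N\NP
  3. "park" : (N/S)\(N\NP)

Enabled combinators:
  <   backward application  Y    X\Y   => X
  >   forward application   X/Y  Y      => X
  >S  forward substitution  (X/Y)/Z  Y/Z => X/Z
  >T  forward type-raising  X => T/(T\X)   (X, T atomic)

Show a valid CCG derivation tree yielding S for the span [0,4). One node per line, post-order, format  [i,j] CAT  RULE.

[0,1] NP  lex  "bone"
[1,2] (S/(N/S))\NP  lex  "plan"
[0,2] S/(N/S)  <  k=1
[2,3] N\NP  lex  "that"
[3,4] (N/S)\(N\NP)  lex  "park"
[2,4] N/S  <  k=3
[0,4] S  >  k=2

[0,4] S   >
  [0,2] S/(N/S)   <
    [0,1] "bone" : NP
    [1,2] "plan" : (S/(N/S))\NP
  [2,4] N/S   <
    [2,3] "that" : N\NP
    [3,4] "park" : (N/S)\(N\NP)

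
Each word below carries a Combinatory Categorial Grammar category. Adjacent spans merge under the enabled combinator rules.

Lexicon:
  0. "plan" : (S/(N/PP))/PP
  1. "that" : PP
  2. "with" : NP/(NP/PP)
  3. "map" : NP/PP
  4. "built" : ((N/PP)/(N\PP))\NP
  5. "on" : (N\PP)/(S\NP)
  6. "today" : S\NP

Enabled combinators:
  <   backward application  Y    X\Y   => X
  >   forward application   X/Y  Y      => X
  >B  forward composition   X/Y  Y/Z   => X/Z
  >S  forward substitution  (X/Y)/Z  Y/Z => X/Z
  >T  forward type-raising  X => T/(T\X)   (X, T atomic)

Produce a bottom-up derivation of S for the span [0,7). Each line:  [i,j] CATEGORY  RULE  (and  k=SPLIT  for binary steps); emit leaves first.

[0,1] (S/(N/PP))/PP  lex  "plan"
[1,2] PP  lex  "that"
[0,2] S/(N/PP)  >  k=1
[2,3] NP/(NP/PP)  lex  "with"
[3,4] NP/PP  lex  "map"
[2,4] NP  >  k=3
[4,5] ((N/PP)/(N\PP))\NP  lex  "built"
[2,5] (N/PP)/(N\PP)  <  k=4
[5,6] (N\PP)/(S\NP)  lex  "on"
[6,7] S\NP  lex  "today"
[5,7] N\PP  >  k=6
[2,7] N/PP  >  k=5
[0,7] S  >  k=2

[0,7] S   >
  [0,2] S/(N/PP)   >
    [0,1] "plan" : (S/(N/PP))/PP
    [1,2] "that" : PP
  [2,7] N/PP   >
    [2,5] (N/PP)/(N\PP)   <
      [2,4] NP   >
        [2,3] "with" : NP/(NP/PP)
        [3,4] "map" : NP/PP
      [4,5] "built" : ((N/PP)/(N\PP))\NP
    [5,7] N\PP   >
      [5,6] "on" : (N\PP)/(S\NP)
      [6,7] "today" : S\NP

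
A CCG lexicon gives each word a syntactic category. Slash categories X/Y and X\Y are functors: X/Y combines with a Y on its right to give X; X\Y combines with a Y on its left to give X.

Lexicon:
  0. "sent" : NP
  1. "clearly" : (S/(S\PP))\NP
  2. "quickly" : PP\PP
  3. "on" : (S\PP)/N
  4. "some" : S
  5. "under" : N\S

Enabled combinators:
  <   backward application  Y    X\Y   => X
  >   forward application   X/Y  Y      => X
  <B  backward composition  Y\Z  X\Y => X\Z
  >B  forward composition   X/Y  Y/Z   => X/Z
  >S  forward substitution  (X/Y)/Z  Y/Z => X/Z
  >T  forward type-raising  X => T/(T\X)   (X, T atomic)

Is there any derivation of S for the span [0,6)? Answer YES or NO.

YES

[0,6] S   >
  [0,2] S/(S\PP)   <
    [0,1] "sent" : NP
    [1,2] "clearly" : (S/(S\PP))\NP
  [2,6] S\PP   <B
    [2,3] "quickly" : PP\PP
    [3,6] S\PP   >
      [3,4] "on" : (S\PP)/N
      [4,6] N   >
        [4,5] N/(N\S)   >T
          [4,5] "some" : S
        [5,6] "under" : N\S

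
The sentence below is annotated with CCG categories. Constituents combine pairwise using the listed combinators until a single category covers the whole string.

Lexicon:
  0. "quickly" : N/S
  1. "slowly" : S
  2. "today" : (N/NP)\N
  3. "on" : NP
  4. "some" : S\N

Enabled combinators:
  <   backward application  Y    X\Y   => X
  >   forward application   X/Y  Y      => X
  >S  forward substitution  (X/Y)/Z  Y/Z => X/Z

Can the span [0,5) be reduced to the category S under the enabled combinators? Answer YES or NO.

[0,5] S   <
  [0,4] N   >
    [0,3] N/NP   <
      [0,2] N   >
        [0,1] "quickly" : N/S
        [1,2] "slowly" : S
      [2,3] "today" : (N/NP)\N
    [3,4] "on" : NP
  [4,5] "some" : S\N

YES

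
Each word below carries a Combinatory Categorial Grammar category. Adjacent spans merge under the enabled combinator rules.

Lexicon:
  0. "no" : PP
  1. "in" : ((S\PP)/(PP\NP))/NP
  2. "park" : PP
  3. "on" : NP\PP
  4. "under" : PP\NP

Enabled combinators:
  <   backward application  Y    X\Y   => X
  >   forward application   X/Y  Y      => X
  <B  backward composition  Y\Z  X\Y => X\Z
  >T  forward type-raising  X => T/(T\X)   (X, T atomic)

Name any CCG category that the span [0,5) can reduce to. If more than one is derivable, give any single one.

S

[0,5] S   <
  [0,1] "no" : PP
  [1,5] S\PP   >
    [1,4] (S\PP)/(PP\NP)   >
      [1,2] "in" : ((S\PP)/(PP\NP))/NP
      [2,4] NP   <
        [2,3] "park" : PP
        [3,4] "on" : NP\PP
    [4,5] "under" : PP\NP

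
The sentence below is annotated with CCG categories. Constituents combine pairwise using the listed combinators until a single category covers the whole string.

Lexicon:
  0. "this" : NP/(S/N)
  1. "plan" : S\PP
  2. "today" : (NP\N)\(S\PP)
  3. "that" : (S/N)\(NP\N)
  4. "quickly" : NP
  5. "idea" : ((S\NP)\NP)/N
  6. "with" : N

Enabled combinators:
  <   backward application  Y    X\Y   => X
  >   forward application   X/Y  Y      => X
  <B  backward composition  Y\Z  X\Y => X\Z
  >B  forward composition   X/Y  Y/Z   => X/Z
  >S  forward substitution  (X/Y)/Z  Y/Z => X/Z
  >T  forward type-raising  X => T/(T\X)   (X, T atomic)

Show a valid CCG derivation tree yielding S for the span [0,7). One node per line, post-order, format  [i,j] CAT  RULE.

[0,7] S   <
  [0,4] NP   >
    [0,1] "this" : NP/(S/N)
    [1,4] S/N   <
      [1,3] NP\N   <
        [1,2] "plan" : S\PP
        [2,3] "today" : (NP\N)\(S\PP)
      [3,4] "that" : (S/N)\(NP\N)
  [4,7] S\NP   <
    [4,5] "quickly" : NP
    [5,7] (S\NP)\NP   >
      [5,6] "idea" : ((S\NP)\NP)/N
      [6,7] "with" : N

[0,1] NP/(S/N)  lex  "this"
[1,2] S\PP  lex  "plan"
[2,3] (NP\N)\(S\PP)  lex  "today"
[1,3] NP\N  <  k=2
[3,4] (S/N)\(NP\N)  lex  "that"
[1,4] S/N  <  k=3
[0,4] NP  >  k=1
[4,5] NP  lex  "quickly"
[5,6] ((S\NP)\NP)/N  lex  "idea"
[6,7] N  lex  "with"
[5,7] (S\NP)\NP  >  k=6
[4,7] S\NP  <  k=5
[0,7] S  <  k=4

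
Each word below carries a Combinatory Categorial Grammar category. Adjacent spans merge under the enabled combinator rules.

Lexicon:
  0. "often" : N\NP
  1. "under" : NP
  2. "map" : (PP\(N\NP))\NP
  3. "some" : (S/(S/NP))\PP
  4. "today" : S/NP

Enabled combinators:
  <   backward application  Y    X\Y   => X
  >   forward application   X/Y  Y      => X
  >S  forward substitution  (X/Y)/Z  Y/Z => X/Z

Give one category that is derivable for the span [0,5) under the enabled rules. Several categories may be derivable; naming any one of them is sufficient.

S

[0,5] S   >
  [0,4] S/(S/NP)   <
    [0,3] PP   <
      [0,1] "often" : N\NP
      [1,3] PP\(N\NP)   <
        [1,2] "under" : NP
        [2,3] "map" : (PP\(N\NP))\NP
    [3,4] "some" : (S/(S/NP))\PP
  [4,5] "today" : S/NP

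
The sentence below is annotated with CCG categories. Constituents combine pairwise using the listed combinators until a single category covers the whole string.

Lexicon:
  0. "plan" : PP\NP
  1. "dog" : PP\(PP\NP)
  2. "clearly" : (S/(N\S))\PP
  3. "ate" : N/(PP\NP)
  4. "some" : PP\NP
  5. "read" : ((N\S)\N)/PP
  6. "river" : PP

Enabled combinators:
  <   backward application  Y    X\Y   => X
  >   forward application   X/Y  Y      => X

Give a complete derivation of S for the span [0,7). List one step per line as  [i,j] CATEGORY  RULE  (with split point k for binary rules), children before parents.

[0,1] PP\NP  lex  "plan"
[1,2] PP\(PP\NP)  lex  "dog"
[0,2] PP  <  k=1
[2,3] (S/(N\S))\PP  lex  "clearly"
[0,3] S/(N\S)  <  k=2
[3,4] N/(PP\NP)  lex  "ate"
[4,5] PP\NP  lex  "some"
[3,5] N  >  k=4
[5,6] ((N\S)\N)/PP  lex  "read"
[6,7] PP  lex  "river"
[5,7] (N\S)\N  >  k=6
[3,7] N\S  <  k=5
[0,7] S  >  k=3

[0,7] S   >
  [0,3] S/(N\S)   <
    [0,2] PP   <
      [0,1] "plan" : PP\NP
      [1,2] "dog" : PP\(PP\NP)
    [2,3] "clearly" : (S/(N\S))\PP
  [3,7] N\S   <
    [3,5] N   >
      [3,4] "ate" : N/(PP\NP)
      [4,5] "some" : PP\NP
    [5,7] (N\S)\N   >
      [5,6] "read" : ((N\S)\N)/PP
      [6,7] "river" : PP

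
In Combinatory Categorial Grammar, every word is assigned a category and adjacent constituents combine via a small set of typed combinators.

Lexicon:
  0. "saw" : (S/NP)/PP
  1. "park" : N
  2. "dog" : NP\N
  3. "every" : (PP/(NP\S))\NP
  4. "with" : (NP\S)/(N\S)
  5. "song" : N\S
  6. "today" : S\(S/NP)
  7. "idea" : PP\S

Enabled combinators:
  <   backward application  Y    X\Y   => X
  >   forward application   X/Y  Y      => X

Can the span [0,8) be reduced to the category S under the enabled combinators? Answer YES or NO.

(S/NP)/PP N NP\N (PP/(NP\S))\NP (NP\S)/(N\S) N\S S\(S/NP) PP\S
CKY chart[0,8] = {PP}; S ∉ chart

NO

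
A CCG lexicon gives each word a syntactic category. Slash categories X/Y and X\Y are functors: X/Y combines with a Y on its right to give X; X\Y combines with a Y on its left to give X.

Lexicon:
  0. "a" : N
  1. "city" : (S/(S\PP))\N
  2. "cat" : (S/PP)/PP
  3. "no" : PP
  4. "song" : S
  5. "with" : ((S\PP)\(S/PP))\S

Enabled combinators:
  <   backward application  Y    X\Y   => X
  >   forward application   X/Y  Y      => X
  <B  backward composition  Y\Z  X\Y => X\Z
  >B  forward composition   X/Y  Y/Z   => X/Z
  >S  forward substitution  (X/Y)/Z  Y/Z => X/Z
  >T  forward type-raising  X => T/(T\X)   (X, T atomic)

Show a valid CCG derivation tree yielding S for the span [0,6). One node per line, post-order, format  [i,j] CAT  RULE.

[0,1] N  lex  "a"
[1,2] (S/(S\PP))\N  lex  "city"
[0,2] S/(S\PP)  <  k=1
[2,3] (S/PP)/PP  lex  "cat"
[3,4] PP  lex  "no"
[2,4] S/PP  >  k=3
[4,5] S  lex  "song"
[5,6] ((S\PP)\(S/PP))\S  lex  "with"
[4,6] (S\PP)\(S/PP)  <  k=5
[2,6] S\PP  <  k=4
[0,6] S  >  k=2

[0,6] S   >
  [0,2] S/(S\PP)   <
    [0,1] "a" : N
    [1,2] "city" : (S/(S\PP))\N
  [2,6] S\PP   <
    [2,4] S/PP   >
      [2,3] "cat" : (S/PP)/PP
      [3,4] "no" : PP
    [4,6] (S\PP)\(S/PP)   <
      [4,5] "song" : S
      [5,6] "with" : ((S\PP)\(S/PP))\S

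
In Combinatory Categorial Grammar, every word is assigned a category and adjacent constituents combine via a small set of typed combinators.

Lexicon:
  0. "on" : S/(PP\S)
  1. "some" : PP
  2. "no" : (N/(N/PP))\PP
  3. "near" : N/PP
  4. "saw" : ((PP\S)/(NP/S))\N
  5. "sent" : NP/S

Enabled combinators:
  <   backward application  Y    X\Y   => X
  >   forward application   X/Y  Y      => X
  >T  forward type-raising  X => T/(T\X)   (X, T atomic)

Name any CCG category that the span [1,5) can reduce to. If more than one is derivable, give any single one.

[0,6] S   >
  [0,1] "on" : S/(PP\S)
  [1,6] PP\S   >
    [1,5] (PP\S)/(NP/S)   <
      [1,4] N   >
        [1,3] N/(N/PP)   <
          [1,2] "some" : PP
          [2,3] "no" : (N/(N/PP))\PP
        [3,4] "near" : N/PP
      [4,5] "saw" : ((PP\S)/(NP/S))\N
    [5,6] "sent" : NP/S

(PP\S)/(NP/S)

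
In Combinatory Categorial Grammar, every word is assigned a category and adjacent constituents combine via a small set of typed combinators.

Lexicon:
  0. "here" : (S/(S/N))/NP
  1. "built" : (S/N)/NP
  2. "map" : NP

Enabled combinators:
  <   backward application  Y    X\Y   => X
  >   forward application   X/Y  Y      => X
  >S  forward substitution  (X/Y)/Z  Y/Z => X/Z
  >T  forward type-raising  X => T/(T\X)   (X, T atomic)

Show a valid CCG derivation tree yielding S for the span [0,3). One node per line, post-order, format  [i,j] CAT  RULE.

[0,1] (S/(S/N))/NP  lex  "here"
[1,2] (S/N)/NP  lex  "built"
[0,2] S/NP  >S  k=1
[2,3] NP  lex  "map"
[0,3] S  >  k=2

[0,3] S   >
  [0,2] S/NP   >S
    [0,1] "here" : (S/(S/N))/NP
    [1,2] "built" : (S/N)/NP
  [2,3] "map" : NP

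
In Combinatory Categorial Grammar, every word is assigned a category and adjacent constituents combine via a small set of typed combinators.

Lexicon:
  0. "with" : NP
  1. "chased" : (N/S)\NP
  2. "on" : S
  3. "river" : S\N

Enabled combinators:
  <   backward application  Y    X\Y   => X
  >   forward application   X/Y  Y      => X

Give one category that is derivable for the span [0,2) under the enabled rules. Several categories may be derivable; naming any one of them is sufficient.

N/S

[0,4] S   <
  [0,3] N   >
    [0,2] N/S   <
      [0,1] "with" : NP
      [1,2] "chased" : (N/S)\NP
    [2,3] "on" : S
  [3,4] "river" : S\N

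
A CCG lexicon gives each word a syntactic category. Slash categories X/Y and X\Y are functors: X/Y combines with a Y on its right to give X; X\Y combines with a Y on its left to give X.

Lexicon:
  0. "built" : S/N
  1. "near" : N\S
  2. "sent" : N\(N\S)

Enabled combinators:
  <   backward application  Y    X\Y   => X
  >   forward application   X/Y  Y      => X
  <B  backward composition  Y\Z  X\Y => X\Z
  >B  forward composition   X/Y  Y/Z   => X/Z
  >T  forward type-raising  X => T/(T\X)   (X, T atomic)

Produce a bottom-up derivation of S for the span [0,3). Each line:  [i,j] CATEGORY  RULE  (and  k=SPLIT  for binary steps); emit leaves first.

[0,1] S/N  lex  "built"
[1,2] N\S  lex  "near"
[2,3] N\(N\S)  lex  "sent"
[1,3] N  <  k=2
[0,3] S  >  k=1

[0,3] S   >
  [0,1] "built" : S/N
  [1,3] N   <
    [1,2] "near" : N\S
    [2,3] "sent" : N\(N\S)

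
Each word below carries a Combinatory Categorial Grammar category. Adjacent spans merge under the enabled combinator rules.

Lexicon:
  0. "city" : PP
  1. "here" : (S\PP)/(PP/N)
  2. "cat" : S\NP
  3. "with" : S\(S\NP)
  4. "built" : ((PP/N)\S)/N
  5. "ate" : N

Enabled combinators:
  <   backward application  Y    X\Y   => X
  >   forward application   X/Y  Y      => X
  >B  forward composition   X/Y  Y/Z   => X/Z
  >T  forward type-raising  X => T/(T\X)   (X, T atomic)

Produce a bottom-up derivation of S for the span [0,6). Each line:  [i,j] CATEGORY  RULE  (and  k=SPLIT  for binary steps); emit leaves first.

[0,1] PP  lex  "city"
[1,2] (S\PP)/(PP/N)  lex  "here"
[2,3] S\NP  lex  "cat"
[3,4] S\(S\NP)  lex  "with"
[2,4] S  <  k=3
[4,5] ((PP/N)\S)/N  lex  "built"
[5,6] N  lex  "ate"
[4,6] (PP/N)\S  >  k=5
[2,6] PP/N  <  k=4
[1,6] S\PP  >  k=2
[0,6] S  <  k=1

[0,6] S   <
  [0,1] "city" : PP
  [1,6] S\PP   >
    [1,2] "here" : (S\PP)/(PP/N)
    [2,6] PP/N   <
      [2,4] S   <
        [2,3] "cat" : S\NP
        [3,4] "with" : S\(S\NP)
      [4,6] (PP/N)\S   >
        [4,5] "built" : ((PP/N)\S)/N
        [5,6] "ate" : N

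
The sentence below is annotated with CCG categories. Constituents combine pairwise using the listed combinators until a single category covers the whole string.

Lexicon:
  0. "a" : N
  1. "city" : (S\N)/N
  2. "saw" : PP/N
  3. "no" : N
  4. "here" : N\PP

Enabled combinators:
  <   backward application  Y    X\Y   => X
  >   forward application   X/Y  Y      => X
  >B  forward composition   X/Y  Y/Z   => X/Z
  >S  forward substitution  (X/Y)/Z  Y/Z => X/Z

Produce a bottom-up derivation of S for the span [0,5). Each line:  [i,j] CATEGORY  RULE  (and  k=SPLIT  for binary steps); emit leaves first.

[0,1] N  lex  "a"
[1,2] (S\N)/N  lex  "city"
[2,3] PP/N  lex  "saw"
[3,4] N  lex  "no"
[2,4] PP  >  k=3
[4,5] N\PP  lex  "here"
[2,5] N  <  k=4
[1,5] S\N  >  k=2
[0,5] S  <  k=1

[0,5] S   <
  [0,1] "a" : N
  [1,5] S\N   >
    [1,2] "city" : (S\N)/N
    [2,5] N   <
      [2,4] PP   >
        [2,3] "saw" : PP/N
        [3,4] "no" : N
      [4,5] "here" : N\PP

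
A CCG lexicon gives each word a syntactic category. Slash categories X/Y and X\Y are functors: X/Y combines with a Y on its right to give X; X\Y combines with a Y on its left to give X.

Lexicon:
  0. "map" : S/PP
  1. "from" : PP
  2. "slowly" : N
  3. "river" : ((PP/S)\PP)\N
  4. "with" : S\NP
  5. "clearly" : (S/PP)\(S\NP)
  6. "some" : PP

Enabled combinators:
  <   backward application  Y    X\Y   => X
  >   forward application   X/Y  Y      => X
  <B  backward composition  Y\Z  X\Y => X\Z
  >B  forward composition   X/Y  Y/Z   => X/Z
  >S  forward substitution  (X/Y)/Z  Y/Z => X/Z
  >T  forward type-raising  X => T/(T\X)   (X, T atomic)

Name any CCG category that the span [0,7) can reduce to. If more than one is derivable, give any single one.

[0,7] S   >
  [0,6] S/PP   >B
    [0,1] "map" : S/PP
    [1,6] PP/PP   >B
      [1,4] PP/S   <
        [1,2] "from" : PP
        [2,4] (PP/S)\PP   <
          [2,3] "slowly" : N
          [3,4] "river" : ((PP/S)\PP)\N
      [4,6] S/PP   <
        [4,5] "with" : S\NP
        [5,6] "clearly" : (S/PP)\(S\NP)
  [6,7] "some" : PP

S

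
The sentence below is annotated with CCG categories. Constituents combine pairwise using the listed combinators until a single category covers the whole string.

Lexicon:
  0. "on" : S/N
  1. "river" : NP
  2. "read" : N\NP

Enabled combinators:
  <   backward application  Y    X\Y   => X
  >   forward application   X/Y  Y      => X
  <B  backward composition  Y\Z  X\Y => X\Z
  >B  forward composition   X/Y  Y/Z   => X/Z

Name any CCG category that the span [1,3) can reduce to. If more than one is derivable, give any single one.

[0,3] S   >
  [0,1] "on" : S/N
  [1,3] N   <
    [1,2] "river" : NP
    [2,3] "read" : N\NP

N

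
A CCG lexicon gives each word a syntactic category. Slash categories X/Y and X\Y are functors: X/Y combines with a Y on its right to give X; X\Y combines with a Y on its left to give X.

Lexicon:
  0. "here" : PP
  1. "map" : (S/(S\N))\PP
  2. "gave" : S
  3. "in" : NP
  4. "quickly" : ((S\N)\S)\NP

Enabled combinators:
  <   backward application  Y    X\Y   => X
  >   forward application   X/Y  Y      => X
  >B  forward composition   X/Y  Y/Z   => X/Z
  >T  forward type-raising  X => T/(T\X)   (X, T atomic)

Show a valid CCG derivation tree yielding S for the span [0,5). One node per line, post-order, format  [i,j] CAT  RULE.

[0,5] S   >
  [0,2] S/(S\N)   <
    [0,1] "here" : PP
    [1,2] "map" : (S/(S\N))\PP
  [2,5] S\N   <
    [2,3] "gave" : S
    [3,5] (S\N)\S   <
      [3,4] "in" : NP
      [4,5] "quickly" : ((S\N)\S)\NP

[0,1] PP  lex  "here"
[1,2] (S/(S\N))\PP  lex  "map"
[0,2] S/(S\N)  <  k=1
[2,3] S  lex  "gave"
[3,4] NP  lex  "in"
[4,5] ((S\N)\S)\NP  lex  "quickly"
[3,5] (S\N)\S  <  k=4
[2,5] S\N  <  k=3
[0,5] S  >  k=2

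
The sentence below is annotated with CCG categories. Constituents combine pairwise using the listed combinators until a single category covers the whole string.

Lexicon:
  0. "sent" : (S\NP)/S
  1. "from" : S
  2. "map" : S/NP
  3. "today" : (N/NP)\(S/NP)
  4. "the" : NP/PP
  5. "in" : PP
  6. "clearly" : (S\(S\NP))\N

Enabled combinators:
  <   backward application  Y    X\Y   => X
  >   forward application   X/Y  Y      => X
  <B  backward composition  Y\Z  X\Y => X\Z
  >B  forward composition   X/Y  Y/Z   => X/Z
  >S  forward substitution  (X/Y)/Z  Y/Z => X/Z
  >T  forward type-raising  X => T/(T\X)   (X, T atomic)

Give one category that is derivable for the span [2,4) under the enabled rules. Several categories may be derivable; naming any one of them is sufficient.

[0,7] S   <
  [0,2] S\NP   >
    [0,1] "sent" : (S\NP)/S
    [1,2] "from" : S
  [2,7] S\(S\NP)   <
    [2,6] N   >
      [2,4] N/NP   <
        [2,3] "map" : S/NP
        [3,4] "today" : (N/NP)\(S/NP)
      [4,6] NP   >
        [4,5] "the" : NP/PP
        [5,6] "in" : PP
    [6,7] "clearly" : (S\(S\NP))\N

N/NP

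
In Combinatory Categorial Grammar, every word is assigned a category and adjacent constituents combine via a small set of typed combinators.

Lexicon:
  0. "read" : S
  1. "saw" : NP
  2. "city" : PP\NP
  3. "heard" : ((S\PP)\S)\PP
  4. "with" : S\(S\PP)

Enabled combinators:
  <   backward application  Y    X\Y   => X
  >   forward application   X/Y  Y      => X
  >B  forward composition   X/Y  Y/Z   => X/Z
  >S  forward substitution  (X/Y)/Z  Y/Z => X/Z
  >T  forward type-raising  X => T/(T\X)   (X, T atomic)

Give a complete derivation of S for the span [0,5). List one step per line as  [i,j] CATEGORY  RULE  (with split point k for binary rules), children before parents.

[0,5] S   <
  [0,4] S\PP   <
    [0,1] "read" : S
    [1,4] (S\PP)\S   <
      [1,3] PP   >
        [1,2] PP/(PP\NP)   >T
          [1,2] "saw" : NP
        [2,3] "city" : PP\NP
      [3,4] "heard" : ((S\PP)\S)\PP
  [4,5] "with" : S\(S\PP)

[0,1] S  lex  "read"
[1,2] NP  lex  "saw"
[1,2] PP/(PP\NP)  >T
[2,3] PP\NP  lex  "city"
[1,3] PP  >  k=2
[3,4] ((S\PP)\S)\PP  lex  "heard"
[1,4] (S\PP)\S  <  k=3
[0,4] S\PP  <  k=1
[4,5] S\(S\PP)  lex  "with"
[0,5] S  <  k=4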